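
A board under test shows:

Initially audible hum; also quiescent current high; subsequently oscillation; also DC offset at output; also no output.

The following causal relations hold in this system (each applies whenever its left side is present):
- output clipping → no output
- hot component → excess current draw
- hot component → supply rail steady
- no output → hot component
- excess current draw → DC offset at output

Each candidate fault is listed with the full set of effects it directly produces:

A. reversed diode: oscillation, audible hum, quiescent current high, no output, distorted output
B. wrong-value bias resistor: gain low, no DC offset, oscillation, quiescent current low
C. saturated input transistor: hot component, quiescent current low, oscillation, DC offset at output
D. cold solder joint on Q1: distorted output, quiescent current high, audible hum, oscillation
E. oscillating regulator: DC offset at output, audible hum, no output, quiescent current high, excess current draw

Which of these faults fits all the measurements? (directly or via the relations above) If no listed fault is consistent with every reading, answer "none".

A

Per-candidate check:
(A) reversed diode — audible hum match; quiescent current high match; oscillation match; DC offset at output match (via no output → hot component → excess current draw → DC offset at output); no output match
(B) wrong-value bias resistor — fails on audible hum, quiescent current high, DC offset at output, no output (predicts quiescent current low, not quiescent current high; predicts no DC offset, not DC offset at output)
(C) saturated input transistor — audible hum miss; quiescent current high miss; oscillation match; DC offset at output match; no output miss
(D) cold solder joint on Q1 — audible hum match; quiescent current high match; oscillation match; DC offset at output miss; no output miss
(E) oscillating regulator — audible hum match; quiescent current high match; oscillation miss; DC offset at output match; no output match
Only (A) is consistent with every observation.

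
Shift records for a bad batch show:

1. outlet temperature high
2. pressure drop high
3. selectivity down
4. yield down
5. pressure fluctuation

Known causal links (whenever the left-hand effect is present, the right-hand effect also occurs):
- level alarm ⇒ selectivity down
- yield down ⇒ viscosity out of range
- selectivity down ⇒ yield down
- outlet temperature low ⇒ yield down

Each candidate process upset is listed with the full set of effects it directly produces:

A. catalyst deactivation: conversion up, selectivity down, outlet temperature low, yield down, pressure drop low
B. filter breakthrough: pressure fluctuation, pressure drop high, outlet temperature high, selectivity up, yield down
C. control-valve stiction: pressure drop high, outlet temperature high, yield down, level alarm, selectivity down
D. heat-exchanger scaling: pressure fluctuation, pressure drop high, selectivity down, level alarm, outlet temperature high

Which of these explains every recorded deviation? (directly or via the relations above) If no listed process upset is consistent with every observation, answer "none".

D

Per-candidate check:
(A) catalyst deactivation — fails on outlet temperature high, pressure drop high, pressure fluctuation (predicts outlet temperature low, not outlet temperature high; predicts pressure drop low, not pressure drop high)
(B) filter breakthrough — fails on selectivity down (predicts selectivity up, not selectivity down)
(C) control-valve stiction — outlet temperature high yes; pressure drop high yes; selectivity down yes; yield down yes; pressure fluctuation NO
(D) heat-exchanger scaling — accounts for every observation (yield down by selectivity down → yield down)
Only (D) is consistent with every observation.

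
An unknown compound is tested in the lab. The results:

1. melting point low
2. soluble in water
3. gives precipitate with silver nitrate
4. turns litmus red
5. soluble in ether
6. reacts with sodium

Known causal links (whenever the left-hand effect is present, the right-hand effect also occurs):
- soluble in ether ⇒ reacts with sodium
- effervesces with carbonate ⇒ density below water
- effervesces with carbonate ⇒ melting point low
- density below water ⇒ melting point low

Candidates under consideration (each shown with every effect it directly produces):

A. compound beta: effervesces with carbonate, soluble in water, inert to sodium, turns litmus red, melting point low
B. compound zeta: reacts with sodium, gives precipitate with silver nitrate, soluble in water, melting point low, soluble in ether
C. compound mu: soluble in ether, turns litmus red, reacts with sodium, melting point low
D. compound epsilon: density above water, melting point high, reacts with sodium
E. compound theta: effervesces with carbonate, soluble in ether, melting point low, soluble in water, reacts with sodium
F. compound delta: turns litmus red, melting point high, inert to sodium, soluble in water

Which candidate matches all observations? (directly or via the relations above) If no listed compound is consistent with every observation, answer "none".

none

For each candidate, compare predicted effects to what was observed:
(A) compound beta — melting point low match; soluble in water match; gives precipitate with silver nitrate miss; turns litmus red match; soluble in ether miss; reacts with sodium miss
(B) compound zeta — melting point low match; soluble in water match; gives precipitate with silver nitrate match; turns litmus red miss; soluble in ether match; reacts with sodium match
(C) compound mu — does not account for soluble in water, gives precipitate with silver nitrate
(D) compound epsilon — fails on melting point low, soluble in water, gives precipitate with silver nitrate, turns litmus red, soluble in ether (predicts melting point high, not melting point low)
(E) compound theta — melting point low match; soluble in water match; gives precipitate with silver nitrate miss; turns litmus red miss; soluble in ether match; reacts with sodium match
(F) compound delta — fails on melting point low, gives precipitate with silver nitrate, soluble in ether, reacts with sodium (predicts melting point high, not melting point low; predicts inert to sodium, not reacts with sodium)
None of the listed candidates fits everything.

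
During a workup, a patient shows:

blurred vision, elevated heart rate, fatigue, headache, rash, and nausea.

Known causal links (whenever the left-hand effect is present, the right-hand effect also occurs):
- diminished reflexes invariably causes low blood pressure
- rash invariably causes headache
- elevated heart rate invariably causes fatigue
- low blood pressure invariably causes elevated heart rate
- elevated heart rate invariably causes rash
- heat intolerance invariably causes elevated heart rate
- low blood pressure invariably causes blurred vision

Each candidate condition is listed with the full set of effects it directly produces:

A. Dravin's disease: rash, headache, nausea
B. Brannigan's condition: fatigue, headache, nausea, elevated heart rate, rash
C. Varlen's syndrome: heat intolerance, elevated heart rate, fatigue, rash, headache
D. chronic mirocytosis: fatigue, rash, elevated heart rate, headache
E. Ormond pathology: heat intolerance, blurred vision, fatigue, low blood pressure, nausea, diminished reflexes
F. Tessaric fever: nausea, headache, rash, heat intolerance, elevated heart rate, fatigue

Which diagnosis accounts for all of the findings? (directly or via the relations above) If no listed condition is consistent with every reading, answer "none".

E

For each candidate, compare predicted effects to what was observed:
(A) Dravin's disease — blurred vision NO; elevated heart rate NO; fatigue NO; headache yes; rash yes; nausea yes
(B) Brannigan's condition — blurred vision NO; elevated heart rate yes; fatigue yes; headache yes; rash yes; nausea yes
(C) Varlen's syndrome — blurred vision NO; elevated heart rate yes; fatigue yes; headache yes; rash yes; nausea NO
(D) chronic mirocytosis — blurred vision NO; elevated heart rate yes; fatigue yes; headache yes; rash yes; nausea NO
(E) Ormond pathology — accounts for every observation (elevated heart rate by heat intolerance → elevated heart rate)
(F) Tessaric fever — blurred vision NO; elevated heart rate yes; fatigue yes; headache yes; rash yes; nausea yes
(E) alone accounts for all the evidence.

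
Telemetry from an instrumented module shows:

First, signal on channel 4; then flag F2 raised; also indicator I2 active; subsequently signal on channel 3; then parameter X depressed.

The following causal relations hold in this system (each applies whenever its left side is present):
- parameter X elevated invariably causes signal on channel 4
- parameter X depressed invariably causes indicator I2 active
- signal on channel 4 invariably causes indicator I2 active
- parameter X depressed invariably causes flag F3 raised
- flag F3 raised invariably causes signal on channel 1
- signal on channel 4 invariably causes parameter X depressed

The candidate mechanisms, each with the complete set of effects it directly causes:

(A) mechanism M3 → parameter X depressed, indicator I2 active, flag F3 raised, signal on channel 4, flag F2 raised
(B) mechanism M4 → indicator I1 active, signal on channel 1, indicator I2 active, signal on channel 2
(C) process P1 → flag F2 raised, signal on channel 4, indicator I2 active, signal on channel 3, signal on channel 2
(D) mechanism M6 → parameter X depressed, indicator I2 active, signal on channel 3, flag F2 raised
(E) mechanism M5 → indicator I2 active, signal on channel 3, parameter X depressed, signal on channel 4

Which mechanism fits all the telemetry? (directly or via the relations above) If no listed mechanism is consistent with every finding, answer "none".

C

Per-candidate check:
(A) mechanism M3 — signal on channel 4 +; flag F2 raised +; indicator I2 active +; signal on channel 3 -; parameter X depressed +
(B) mechanism M4 — does not account for signal on channel 4, flag F2 raised, signal on channel 3, parameter X depressed
(C) process P1 — signal on channel 4 +; flag F2 raised +; indicator I2 active +; signal on channel 3 +; parameter X depressed + (by signal on channel 4 → parameter X depressed)
(D) mechanism M6 — signal on channel 4 -; flag F2 raised +; indicator I2 active +; signal on channel 3 +; parameter X depressed +
(E) mechanism M5 — does not account for flag F2 raised
Only (C) is consistent with every observation.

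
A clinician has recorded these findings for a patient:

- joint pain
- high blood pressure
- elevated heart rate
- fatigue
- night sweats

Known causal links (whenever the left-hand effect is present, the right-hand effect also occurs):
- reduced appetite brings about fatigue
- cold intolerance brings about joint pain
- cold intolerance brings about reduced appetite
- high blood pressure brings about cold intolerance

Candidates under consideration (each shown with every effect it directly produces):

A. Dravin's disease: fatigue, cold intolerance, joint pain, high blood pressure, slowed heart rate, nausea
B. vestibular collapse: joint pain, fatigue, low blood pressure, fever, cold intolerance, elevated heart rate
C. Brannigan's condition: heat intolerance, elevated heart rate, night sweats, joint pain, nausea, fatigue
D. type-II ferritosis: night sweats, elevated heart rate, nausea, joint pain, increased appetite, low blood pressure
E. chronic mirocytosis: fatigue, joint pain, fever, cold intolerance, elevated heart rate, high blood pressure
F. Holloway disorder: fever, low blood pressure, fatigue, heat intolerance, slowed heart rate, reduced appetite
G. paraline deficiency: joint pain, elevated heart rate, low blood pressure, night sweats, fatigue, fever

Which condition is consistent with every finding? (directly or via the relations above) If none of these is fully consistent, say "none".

Per-candidate check:
(A) Dravin's disease — fails on elevated heart rate, night sweats (predicts slowed heart rate, not elevated heart rate)
(B) vestibular collapse — fails on high blood pressure, night sweats (predicts low blood pressure, not high blood pressure)
(C) Brannigan's condition — joint pain +; high blood pressure -; elevated heart rate +; fatigue +; night sweats +
(D) type-II ferritosis — joint pain +; high blood pressure -; elevated heart rate +; fatigue -; night sweats +
(E) chronic mirocytosis — does not account for night sweats
(F) Holloway disorder — joint pain -; high blood pressure -; elevated heart rate -; fatigue +; night sweats -
(G) paraline deficiency — joint pain +; high blood pressure -; elevated heart rate +; fatigue +; night sweats +
Every candidate fails on at least one observation.

none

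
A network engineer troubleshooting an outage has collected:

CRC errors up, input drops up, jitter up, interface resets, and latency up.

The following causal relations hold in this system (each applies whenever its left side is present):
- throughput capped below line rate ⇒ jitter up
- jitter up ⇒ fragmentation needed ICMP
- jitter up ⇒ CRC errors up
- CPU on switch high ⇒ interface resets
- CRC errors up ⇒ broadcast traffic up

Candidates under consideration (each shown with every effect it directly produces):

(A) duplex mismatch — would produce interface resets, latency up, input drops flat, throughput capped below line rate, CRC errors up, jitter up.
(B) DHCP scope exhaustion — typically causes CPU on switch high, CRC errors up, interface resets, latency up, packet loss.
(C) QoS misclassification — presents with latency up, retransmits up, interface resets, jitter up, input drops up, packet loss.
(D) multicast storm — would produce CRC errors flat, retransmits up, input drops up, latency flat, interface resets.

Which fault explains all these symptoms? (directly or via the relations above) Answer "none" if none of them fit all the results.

C

Testing each hypothesis:
(A) duplex mismatch — CRC errors up match; input drops up miss; jitter up match; interface resets match; latency up match
(B) DHCP scope exhaustion — CRC errors up match; input drops up miss; jitter up miss; interface resets match; latency up match
(C) QoS misclassification — CRC errors up match (by jitter up → CRC errors up); input drops up match; jitter up match; interface resets match; latency up match
(D) multicast storm — fails on CRC errors up, jitter up, latency up (predicts CRC errors flat, not CRC errors up; predicts latency flat, not latency up)
(C) is the only candidate with no mismatches.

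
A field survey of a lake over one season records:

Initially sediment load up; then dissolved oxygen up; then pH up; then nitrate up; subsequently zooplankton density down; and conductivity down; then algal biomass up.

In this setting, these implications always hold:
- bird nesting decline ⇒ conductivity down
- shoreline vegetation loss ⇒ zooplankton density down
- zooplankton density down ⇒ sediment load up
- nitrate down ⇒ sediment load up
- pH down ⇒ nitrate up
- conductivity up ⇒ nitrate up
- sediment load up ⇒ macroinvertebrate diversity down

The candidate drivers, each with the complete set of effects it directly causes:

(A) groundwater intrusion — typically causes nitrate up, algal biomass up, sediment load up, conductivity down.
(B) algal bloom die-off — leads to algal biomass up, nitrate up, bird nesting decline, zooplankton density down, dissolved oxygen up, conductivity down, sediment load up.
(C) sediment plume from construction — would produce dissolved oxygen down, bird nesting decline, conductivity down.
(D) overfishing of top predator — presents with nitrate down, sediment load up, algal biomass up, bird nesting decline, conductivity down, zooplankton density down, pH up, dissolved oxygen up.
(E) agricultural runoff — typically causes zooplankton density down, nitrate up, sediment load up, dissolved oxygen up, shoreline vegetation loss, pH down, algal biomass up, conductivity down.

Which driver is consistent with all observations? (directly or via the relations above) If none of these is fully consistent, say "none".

Testing each hypothesis:
(A) groundwater intrusion — does not account for dissolved oxygen up, pH up, zooplankton density down
(B) algal bloom die-off — does not account for pH up
(C) sediment plume from construction — fails on sediment load up, dissolved oxygen up, pH up, nitrate up, zooplankton density down, algal biomass up (predicts dissolved oxygen down, not dissolved oxygen up)
(D) overfishing of top predator — fails on nitrate up (predicts nitrate down, not nitrate up)
(E) agricultural runoff — fails on pH up (predicts pH down, not pH up)
Every candidate fails on at least one observation.

none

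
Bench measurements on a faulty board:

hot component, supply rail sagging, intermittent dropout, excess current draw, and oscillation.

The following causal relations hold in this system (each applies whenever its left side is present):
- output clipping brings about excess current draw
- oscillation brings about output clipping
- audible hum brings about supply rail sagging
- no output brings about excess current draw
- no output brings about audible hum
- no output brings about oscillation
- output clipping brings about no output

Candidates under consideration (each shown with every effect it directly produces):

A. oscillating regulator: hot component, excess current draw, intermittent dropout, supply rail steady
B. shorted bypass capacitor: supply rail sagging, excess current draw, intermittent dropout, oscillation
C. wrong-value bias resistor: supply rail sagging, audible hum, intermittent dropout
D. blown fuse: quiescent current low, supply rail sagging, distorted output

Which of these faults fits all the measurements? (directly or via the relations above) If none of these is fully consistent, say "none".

For each candidate, compare predicted effects to what was observed:
(A) oscillating regulator — hot component +; supply rail sagging -; intermittent dropout +; excess current draw +; oscillation -
(B) shorted bypass capacitor — hot component -; supply rail sagging +; intermittent dropout +; excess current draw +; oscillation +
(C) wrong-value bias resistor — hot component -; supply rail sagging +; intermittent dropout +; excess current draw -; oscillation -
(D) blown fuse — hot component -; supply rail sagging +; intermittent dropout -; excess current draw -; oscillation -
None of the listed candidates fits everything.

none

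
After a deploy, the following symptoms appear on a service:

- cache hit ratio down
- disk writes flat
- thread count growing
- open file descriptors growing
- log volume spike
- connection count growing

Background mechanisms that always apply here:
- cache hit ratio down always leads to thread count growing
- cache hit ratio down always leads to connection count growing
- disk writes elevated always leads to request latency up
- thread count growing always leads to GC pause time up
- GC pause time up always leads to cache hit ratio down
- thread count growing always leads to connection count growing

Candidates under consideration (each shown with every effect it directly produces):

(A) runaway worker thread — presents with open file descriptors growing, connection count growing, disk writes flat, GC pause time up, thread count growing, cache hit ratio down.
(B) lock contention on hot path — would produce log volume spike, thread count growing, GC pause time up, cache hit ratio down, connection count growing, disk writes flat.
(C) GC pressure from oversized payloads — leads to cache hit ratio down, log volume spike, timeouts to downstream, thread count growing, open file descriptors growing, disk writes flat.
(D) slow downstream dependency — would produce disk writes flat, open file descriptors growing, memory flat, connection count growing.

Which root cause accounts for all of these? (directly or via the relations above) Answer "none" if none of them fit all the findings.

Testing each hypothesis:
(A) runaway worker thread — does not account for log volume spike
(B) lock contention on hot path — does not account for open file descriptors growing
(C) GC pressure from oversized payloads — accounts for every observation (connection count growing by cache hit ratio down → connection count growing)
(D) slow downstream dependency — cache hit ratio down NO; disk writes flat yes; thread count growing NO; open file descriptors growing yes; log volume spike NO; connection count growing yes
Only (C) is consistent with every observation.

C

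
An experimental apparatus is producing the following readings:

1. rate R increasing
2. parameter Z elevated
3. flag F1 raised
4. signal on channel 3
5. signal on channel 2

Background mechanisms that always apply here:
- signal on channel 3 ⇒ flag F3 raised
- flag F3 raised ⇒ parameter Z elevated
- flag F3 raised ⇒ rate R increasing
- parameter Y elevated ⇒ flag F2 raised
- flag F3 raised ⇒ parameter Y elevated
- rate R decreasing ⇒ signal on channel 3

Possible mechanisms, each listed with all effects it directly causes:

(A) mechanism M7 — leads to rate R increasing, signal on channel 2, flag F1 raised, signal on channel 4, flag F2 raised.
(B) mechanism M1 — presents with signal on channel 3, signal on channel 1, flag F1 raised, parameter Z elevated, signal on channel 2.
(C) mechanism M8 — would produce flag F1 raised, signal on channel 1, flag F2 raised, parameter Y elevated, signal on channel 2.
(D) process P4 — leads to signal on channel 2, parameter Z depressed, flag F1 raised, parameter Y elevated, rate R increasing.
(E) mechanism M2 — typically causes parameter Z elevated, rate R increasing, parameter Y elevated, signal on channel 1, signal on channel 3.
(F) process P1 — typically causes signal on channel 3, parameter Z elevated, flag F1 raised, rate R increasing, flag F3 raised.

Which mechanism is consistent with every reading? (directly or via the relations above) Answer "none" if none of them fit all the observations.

Testing each hypothesis:
(A) mechanism M7 — rate R increasing match; parameter Z elevated miss; flag F1 raised match; signal on channel 3 miss; signal on channel 2 match
(B) mechanism M1 — rate R increasing match (via signal on channel 3 → flag F3 raised → rate R increasing); parameter Z elevated match; flag F1 raised match; signal on channel 3 match; signal on channel 2 match
(C) mechanism M8 — rate R increasing miss; parameter Z elevated miss; flag F1 raised match; signal on channel 3 miss; signal on channel 2 match
(D) process P4 — rate R increasing match; parameter Z elevated miss; flag F1 raised match; signal on channel 3 miss; signal on channel 2 match
(E) mechanism M2 — rate R increasing match; parameter Z elevated match; flag F1 raised miss; signal on channel 3 match; signal on channel 2 miss
(F) process P1 — rate R increasing match; parameter Z elevated match; flag F1 raised match; signal on channel 3 match; signal on channel 2 miss
(B) is the only candidate with no mismatches.

B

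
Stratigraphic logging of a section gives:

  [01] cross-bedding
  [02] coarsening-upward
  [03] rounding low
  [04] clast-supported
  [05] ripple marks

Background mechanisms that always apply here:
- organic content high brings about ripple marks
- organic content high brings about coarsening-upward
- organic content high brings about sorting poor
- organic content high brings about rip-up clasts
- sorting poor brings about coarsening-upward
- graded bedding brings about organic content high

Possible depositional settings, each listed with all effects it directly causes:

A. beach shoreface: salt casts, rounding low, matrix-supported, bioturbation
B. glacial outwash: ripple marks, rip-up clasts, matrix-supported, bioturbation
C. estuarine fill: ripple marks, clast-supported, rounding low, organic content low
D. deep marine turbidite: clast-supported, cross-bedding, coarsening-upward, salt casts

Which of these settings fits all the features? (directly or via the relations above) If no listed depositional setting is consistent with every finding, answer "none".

For each candidate, compare predicted effects to what was observed:
(A) beach shoreface — fails on cross-bedding, coarsening-upward, clast-supported, ripple marks (predicts matrix-supported, not clast-supported)
(B) glacial outwash — cross-bedding NO; coarsening-upward NO; rounding low NO; clast-supported NO; ripple marks yes
(C) estuarine fill — does not account for cross-bedding, coarsening-upward
(D) deep marine turbidite — cross-bedding yes; coarsening-upward yes; rounding low NO; clast-supported yes; ripple marks NO
No candidate is consistent with all observations.

none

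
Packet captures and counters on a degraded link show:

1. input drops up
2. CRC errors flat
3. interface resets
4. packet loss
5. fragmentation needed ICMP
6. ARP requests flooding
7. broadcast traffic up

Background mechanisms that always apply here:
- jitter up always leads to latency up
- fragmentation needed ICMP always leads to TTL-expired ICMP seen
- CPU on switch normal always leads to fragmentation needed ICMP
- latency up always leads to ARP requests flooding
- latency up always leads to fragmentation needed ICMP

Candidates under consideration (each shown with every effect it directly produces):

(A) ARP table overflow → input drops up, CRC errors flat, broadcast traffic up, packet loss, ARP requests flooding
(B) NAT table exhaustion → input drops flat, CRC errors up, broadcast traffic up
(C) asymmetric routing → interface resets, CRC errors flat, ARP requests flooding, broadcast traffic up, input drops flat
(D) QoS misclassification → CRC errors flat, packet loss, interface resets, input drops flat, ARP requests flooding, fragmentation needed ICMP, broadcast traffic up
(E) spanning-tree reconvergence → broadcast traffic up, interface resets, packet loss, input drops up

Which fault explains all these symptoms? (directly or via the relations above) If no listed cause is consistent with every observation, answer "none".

none

Checking each candidate against the observations:
(A) ARP table overflow — does not account for interface resets, fragmentation needed ICMP
(B) NAT table exhaustion — input drops up ✗; CRC errors flat ✗; interface resets ✗; packet loss ✗; fragmentation needed ICMP ✗; ARP requests flooding ✗; broadcast traffic up ✓
(C) asymmetric routing — input drops up ✗; CRC errors flat ✓; interface resets ✓; packet loss ✗; fragmentation needed ICMP ✗; ARP requests flooding ✓; broadcast traffic up ✓
(D) QoS misclassification — input drops up ✗; CRC errors flat ✓; interface resets ✓; packet loss ✓; fragmentation needed ICMP ✓; ARP requests flooding ✓; broadcast traffic up ✓
(E) spanning-tree reconvergence — does not account for CRC errors flat, fragmentation needed ICMP, ARP requests flooding
No candidate is consistent with all observations.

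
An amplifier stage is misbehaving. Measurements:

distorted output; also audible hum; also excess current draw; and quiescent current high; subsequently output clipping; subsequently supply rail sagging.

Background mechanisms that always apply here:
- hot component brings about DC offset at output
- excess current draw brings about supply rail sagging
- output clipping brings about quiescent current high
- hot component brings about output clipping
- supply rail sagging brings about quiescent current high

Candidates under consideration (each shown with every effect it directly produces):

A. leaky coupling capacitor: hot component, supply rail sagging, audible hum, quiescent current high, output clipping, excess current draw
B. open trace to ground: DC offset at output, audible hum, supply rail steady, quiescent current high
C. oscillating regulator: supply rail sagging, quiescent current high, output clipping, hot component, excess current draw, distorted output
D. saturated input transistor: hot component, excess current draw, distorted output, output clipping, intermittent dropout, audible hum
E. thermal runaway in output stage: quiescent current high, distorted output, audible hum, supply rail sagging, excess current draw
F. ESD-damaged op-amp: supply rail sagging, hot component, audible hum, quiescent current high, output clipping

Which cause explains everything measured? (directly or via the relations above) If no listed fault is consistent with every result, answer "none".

Checking each candidate against the observations:
(A) leaky coupling capacitor — does not account for distorted output
(B) open trace to ground — fails on distorted output, excess current draw, output clipping, supply rail sagging (predicts supply rail steady, not supply rail sagging)
(C) oscillating regulator — does not account for audible hum
(D) saturated input transistor — accounts for every observation (quiescent current high via output clipping → quiescent current high)
(E) thermal runaway in output stage — distorted output ✓; audible hum ✓; excess current draw ✓; quiescent current high ✓; output clipping ✗; supply rail sagging ✓
(F) ESD-damaged op-amp — distorted output ✗; audible hum ✓; excess current draw ✗; quiescent current high ✓; output clipping ✓; supply rail sagging ✓
(D) is the only candidate with no mismatches.

D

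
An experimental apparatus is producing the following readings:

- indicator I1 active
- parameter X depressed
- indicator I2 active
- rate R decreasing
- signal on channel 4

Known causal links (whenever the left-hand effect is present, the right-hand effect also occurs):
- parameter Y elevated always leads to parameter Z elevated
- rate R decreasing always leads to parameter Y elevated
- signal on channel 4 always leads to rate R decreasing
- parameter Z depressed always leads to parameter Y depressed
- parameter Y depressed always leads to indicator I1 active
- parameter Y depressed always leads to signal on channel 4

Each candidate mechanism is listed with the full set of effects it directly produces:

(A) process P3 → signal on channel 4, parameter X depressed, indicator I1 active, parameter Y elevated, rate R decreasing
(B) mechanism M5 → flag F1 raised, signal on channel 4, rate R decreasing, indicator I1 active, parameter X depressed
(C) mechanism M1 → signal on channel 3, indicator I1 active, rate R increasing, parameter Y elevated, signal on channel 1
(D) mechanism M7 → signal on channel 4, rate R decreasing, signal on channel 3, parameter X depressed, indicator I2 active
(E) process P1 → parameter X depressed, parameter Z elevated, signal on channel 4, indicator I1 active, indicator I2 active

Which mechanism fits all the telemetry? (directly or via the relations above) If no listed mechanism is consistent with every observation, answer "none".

For each candidate, compare predicted effects to what was observed:
(A) process P3 — does not account for indicator I2 active
(B) mechanism M5 — indicator I1 active yes; parameter X depressed yes; indicator I2 active NO; rate R decreasing yes; signal on channel 4 yes
(C) mechanism M1 — indicator I1 active yes; parameter X depressed NO; indicator I2 active NO; rate R decreasing NO; signal on channel 4 NO
(D) mechanism M7 — does not account for indicator I1 active
(E) process P1 — accounts for every observation (rate R decreasing through signal on channel 4 → rate R decreasing)
Only (E) is consistent with every observation.

E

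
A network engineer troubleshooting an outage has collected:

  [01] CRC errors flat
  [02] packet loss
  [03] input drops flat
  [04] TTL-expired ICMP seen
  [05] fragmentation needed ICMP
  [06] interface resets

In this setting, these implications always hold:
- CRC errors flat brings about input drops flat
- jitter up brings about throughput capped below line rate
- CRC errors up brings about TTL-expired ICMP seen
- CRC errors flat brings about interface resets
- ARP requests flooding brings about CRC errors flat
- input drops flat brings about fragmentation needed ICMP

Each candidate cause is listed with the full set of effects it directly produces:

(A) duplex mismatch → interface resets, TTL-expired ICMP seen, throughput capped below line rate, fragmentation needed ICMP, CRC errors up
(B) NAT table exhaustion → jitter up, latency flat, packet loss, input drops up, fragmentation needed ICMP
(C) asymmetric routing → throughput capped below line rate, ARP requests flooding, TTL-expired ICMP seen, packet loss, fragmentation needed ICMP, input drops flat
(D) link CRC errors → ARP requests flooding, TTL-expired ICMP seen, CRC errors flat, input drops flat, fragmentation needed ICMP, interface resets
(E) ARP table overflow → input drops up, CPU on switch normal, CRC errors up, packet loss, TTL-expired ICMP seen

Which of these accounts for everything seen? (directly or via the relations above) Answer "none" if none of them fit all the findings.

Checking each candidate against the observations:
(A) duplex mismatch — CRC errors flat -; packet loss -; input drops flat -; TTL-expired ICMP seen +; fragmentation needed ICMP +; interface resets +
(B) NAT table exhaustion — CRC errors flat -; packet loss +; input drops flat -; TTL-expired ICMP seen -; fragmentation needed ICMP +; interface resets -
(C) asymmetric routing — CRC errors flat + (through ARP requests flooding → CRC errors flat); packet loss +; input drops flat +; TTL-expired ICMP seen +; fragmentation needed ICMP +; interface resets + (through ARP requests flooding → CRC errors flat → interface resets)
(D) link CRC errors — CRC errors flat +; packet loss -; input drops flat +; TTL-expired ICMP seen +; fragmentation needed ICMP +; interface resets +
(E) ARP table overflow — CRC errors flat -; packet loss +; input drops flat -; TTL-expired ICMP seen +; fragmentation needed ICMP -; interface resets -
(C) alone accounts for all the evidence.

C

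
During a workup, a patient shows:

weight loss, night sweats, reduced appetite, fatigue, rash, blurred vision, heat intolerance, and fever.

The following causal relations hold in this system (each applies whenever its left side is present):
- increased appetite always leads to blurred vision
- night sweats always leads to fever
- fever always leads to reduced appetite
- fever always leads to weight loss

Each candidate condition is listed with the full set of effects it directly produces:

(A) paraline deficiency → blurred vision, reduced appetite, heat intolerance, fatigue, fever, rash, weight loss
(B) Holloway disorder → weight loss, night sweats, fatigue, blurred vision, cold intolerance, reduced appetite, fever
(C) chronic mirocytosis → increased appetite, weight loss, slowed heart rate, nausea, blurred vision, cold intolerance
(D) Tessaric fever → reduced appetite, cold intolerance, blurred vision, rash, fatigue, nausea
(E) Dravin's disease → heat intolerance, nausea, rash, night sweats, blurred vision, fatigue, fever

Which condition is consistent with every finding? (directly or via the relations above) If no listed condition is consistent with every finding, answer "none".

E

Checking each candidate against the observations:
(A) paraline deficiency — does not account for night sweats
(B) Holloway disorder — fails on rash, heat intolerance (predicts cold intolerance, not heat intolerance)
(C) chronic mirocytosis — weight loss ✓; night sweats ✗; reduced appetite ✗; fatigue ✗; rash ✗; blurred vision ✓; heat intolerance ✗; fever ✗
(D) Tessaric fever — weight loss ✗; night sweats ✗; reduced appetite ✓; fatigue ✓; rash ✓; blurred vision ✓; heat intolerance ✗; fever ✗
(E) Dravin's disease — accounts for every observation (weight loss by fever → weight loss)
Only (E) is consistent with every observation.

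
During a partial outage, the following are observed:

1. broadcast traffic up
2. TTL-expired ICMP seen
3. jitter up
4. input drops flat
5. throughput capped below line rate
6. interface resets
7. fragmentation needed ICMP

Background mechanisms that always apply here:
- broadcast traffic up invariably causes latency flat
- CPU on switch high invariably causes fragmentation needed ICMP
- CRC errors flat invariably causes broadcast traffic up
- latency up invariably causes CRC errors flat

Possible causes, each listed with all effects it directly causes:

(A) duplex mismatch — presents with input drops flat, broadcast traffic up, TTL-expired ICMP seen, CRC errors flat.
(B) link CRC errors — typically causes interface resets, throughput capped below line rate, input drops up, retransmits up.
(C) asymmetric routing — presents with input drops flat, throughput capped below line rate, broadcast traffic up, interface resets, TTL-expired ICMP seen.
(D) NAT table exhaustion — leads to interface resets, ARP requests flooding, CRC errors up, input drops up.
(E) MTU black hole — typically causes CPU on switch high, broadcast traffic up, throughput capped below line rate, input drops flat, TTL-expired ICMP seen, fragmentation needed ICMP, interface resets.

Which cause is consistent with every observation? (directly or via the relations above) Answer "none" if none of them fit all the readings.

none

Per-candidate check:
(A) duplex mismatch — does not account for jitter up, throughput capped below line rate, interface resets, fragmentation needed ICMP
(B) link CRC errors — fails on broadcast traffic up, TTL-expired ICMP seen, jitter up, input drops flat, fragmentation needed ICMP (predicts input drops up, not input drops flat)
(C) asymmetric routing — does not account for jitter up, fragmentation needed ICMP
(D) NAT table exhaustion — fails on broadcast traffic up, TTL-expired ICMP seen, jitter up, input drops flat, throughput capped below line rate, fragmentation needed ICMP (predicts input drops up, not input drops flat)
(E) MTU black hole — does not account for jitter up
Every candidate fails on at least one observation.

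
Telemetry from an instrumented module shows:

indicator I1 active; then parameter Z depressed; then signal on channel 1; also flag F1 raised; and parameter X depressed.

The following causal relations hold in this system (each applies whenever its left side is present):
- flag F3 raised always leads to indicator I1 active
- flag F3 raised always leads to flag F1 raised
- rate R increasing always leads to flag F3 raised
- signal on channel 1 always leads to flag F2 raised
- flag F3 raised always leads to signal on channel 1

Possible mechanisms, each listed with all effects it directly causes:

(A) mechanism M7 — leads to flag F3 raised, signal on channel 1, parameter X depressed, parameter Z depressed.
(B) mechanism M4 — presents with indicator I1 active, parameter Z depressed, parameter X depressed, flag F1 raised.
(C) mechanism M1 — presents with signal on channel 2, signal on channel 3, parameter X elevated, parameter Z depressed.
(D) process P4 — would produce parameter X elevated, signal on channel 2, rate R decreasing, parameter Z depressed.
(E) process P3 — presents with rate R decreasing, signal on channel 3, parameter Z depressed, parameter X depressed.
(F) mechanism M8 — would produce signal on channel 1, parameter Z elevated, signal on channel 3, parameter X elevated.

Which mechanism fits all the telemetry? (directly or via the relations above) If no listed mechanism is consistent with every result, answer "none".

A

Testing each hypothesis:
(A) mechanism M7 — accounts for every observation (indicator I1 active through flag F3 raised → indicator I1 active)
(B) mechanism M4 — indicator I1 active ✓; parameter Z depressed ✓; signal on channel 1 ✗; flag F1 raised ✓; parameter X depressed ✓
(C) mechanism M1 — indicator I1 active ✗; parameter Z depressed ✓; signal on channel 1 ✗; flag F1 raised ✗; parameter X depressed ✗
(D) process P4 — fails on indicator I1 active, signal on channel 1, flag F1 raised, parameter X depressed (predicts parameter X elevated, not parameter X depressed)
(E) process P3 — does not account for indicator I1 active, signal on channel 1, flag F1 raised
(F) mechanism M8 — indicator I1 active ✗; parameter Z depressed ✗; signal on channel 1 ✓; flag F1 raised ✗; parameter X depressed ✗
Only (A) is consistent with every observation.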